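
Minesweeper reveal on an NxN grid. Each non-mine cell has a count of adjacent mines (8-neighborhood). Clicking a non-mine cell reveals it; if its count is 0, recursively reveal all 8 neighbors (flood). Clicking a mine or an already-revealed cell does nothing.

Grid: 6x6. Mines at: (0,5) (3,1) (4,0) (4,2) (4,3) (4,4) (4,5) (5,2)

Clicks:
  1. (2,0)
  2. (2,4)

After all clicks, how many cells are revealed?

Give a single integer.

Answer: 21

Derivation:
Click 1 (2,0) count=1: revealed 1 new [(2,0)] -> total=1
Click 2 (2,4) count=0: revealed 20 new [(0,0) (0,1) (0,2) (0,3) (0,4) (1,0) (1,1) (1,2) (1,3) (1,4) (1,5) (2,1) (2,2) (2,3) (2,4) (2,5) (3,2) (3,3) (3,4) (3,5)] -> total=21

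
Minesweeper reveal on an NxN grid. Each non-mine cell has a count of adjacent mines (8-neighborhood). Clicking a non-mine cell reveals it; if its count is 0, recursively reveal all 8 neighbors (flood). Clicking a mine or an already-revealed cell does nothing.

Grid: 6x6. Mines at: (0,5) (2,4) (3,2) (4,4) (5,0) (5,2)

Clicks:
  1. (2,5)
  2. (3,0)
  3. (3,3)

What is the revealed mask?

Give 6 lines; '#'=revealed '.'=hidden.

Answer: #####.
#####.
####.#
##.#..
##....
......

Derivation:
Click 1 (2,5) count=1: revealed 1 new [(2,5)] -> total=1
Click 2 (3,0) count=0: revealed 18 new [(0,0) (0,1) (0,2) (0,3) (0,4) (1,0) (1,1) (1,2) (1,3) (1,4) (2,0) (2,1) (2,2) (2,3) (3,0) (3,1) (4,0) (4,1)] -> total=19
Click 3 (3,3) count=3: revealed 1 new [(3,3)] -> total=20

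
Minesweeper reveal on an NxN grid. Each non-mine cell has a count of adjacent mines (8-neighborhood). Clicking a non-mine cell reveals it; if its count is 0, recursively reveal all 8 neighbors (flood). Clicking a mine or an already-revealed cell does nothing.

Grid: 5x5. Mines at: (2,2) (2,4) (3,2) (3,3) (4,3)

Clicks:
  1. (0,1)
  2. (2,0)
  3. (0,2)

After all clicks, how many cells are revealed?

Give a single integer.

Answer: 16

Derivation:
Click 1 (0,1) count=0: revealed 16 new [(0,0) (0,1) (0,2) (0,3) (0,4) (1,0) (1,1) (1,2) (1,3) (1,4) (2,0) (2,1) (3,0) (3,1) (4,0) (4,1)] -> total=16
Click 2 (2,0) count=0: revealed 0 new [(none)] -> total=16
Click 3 (0,2) count=0: revealed 0 new [(none)] -> total=16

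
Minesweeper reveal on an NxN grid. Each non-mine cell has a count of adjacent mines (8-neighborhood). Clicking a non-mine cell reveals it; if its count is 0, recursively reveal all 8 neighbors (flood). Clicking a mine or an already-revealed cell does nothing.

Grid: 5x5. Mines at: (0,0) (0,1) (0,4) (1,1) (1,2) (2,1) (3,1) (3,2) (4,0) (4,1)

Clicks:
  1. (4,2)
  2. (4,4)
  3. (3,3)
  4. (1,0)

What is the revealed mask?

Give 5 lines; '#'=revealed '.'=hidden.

Click 1 (4,2) count=3: revealed 1 new [(4,2)] -> total=1
Click 2 (4,4) count=0: revealed 8 new [(1,3) (1,4) (2,3) (2,4) (3,3) (3,4) (4,3) (4,4)] -> total=9
Click 3 (3,3) count=1: revealed 0 new [(none)] -> total=9
Click 4 (1,0) count=4: revealed 1 new [(1,0)] -> total=10

Answer: .....
#..##
...##
...##
..###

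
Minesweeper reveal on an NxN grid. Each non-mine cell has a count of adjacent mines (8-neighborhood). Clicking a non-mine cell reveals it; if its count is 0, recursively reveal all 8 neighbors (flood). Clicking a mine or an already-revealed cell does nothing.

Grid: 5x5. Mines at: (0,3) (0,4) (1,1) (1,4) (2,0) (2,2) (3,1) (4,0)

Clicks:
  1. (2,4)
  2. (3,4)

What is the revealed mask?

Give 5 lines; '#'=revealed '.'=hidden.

Click 1 (2,4) count=1: revealed 1 new [(2,4)] -> total=1
Click 2 (3,4) count=0: revealed 7 new [(2,3) (3,2) (3,3) (3,4) (4,2) (4,3) (4,4)] -> total=8

Answer: .....
.....
...##
..###
..###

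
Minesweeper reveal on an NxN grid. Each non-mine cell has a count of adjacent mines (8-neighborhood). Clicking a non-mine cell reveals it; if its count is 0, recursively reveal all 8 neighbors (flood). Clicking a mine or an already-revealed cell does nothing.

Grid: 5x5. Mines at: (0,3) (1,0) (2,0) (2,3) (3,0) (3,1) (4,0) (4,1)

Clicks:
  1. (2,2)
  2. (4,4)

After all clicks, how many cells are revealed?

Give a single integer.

Answer: 7

Derivation:
Click 1 (2,2) count=2: revealed 1 new [(2,2)] -> total=1
Click 2 (4,4) count=0: revealed 6 new [(3,2) (3,3) (3,4) (4,2) (4,3) (4,4)] -> total=7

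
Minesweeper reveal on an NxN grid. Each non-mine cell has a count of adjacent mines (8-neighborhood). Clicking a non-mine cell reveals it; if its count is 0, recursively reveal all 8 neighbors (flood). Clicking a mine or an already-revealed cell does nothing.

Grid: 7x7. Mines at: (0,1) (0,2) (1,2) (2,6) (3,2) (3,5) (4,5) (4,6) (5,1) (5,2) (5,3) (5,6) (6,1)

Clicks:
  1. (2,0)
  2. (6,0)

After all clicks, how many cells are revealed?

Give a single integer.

Click 1 (2,0) count=0: revealed 8 new [(1,0) (1,1) (2,0) (2,1) (3,0) (3,1) (4,0) (4,1)] -> total=8
Click 2 (6,0) count=2: revealed 1 new [(6,0)] -> total=9

Answer: 9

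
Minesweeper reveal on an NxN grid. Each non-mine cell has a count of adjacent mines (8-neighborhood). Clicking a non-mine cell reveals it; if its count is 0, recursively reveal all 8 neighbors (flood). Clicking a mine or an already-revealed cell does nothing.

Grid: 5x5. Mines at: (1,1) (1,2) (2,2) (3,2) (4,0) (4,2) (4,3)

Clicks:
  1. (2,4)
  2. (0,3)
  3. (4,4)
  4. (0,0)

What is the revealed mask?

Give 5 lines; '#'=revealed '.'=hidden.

Click 1 (2,4) count=0: revealed 8 new [(0,3) (0,4) (1,3) (1,4) (2,3) (2,4) (3,3) (3,4)] -> total=8
Click 2 (0,3) count=1: revealed 0 new [(none)] -> total=8
Click 3 (4,4) count=1: revealed 1 new [(4,4)] -> total=9
Click 4 (0,0) count=1: revealed 1 new [(0,0)] -> total=10

Answer: #..##
...##
...##
...##
....#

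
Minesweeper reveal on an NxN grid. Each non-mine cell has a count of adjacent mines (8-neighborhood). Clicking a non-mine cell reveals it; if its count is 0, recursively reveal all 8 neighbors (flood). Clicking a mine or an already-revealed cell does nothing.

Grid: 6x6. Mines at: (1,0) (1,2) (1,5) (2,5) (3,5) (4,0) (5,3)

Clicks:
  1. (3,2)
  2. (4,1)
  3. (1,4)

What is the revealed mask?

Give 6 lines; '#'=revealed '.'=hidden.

Answer: ......
....#.
.####.
.####.
.####.
......

Derivation:
Click 1 (3,2) count=0: revealed 12 new [(2,1) (2,2) (2,3) (2,4) (3,1) (3,2) (3,3) (3,4) (4,1) (4,2) (4,3) (4,4)] -> total=12
Click 2 (4,1) count=1: revealed 0 new [(none)] -> total=12
Click 3 (1,4) count=2: revealed 1 new [(1,4)] -> total=13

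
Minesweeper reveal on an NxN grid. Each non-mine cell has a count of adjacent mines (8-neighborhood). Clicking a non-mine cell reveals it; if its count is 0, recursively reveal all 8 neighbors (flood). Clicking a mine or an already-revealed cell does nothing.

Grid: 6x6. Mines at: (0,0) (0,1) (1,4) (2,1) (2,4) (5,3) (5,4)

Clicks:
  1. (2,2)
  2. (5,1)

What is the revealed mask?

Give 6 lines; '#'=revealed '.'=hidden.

Click 1 (2,2) count=1: revealed 1 new [(2,2)] -> total=1
Click 2 (5,1) count=0: revealed 9 new [(3,0) (3,1) (3,2) (4,0) (4,1) (4,2) (5,0) (5,1) (5,2)] -> total=10

Answer: ......
......
..#...
###...
###...
###...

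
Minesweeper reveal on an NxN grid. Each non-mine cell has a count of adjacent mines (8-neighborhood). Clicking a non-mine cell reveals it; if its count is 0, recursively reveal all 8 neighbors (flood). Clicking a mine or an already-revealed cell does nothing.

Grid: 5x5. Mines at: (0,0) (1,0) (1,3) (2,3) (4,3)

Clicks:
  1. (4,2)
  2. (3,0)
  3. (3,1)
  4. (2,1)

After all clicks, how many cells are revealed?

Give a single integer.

Answer: 9

Derivation:
Click 1 (4,2) count=1: revealed 1 new [(4,2)] -> total=1
Click 2 (3,0) count=0: revealed 8 new [(2,0) (2,1) (2,2) (3,0) (3,1) (3,2) (4,0) (4,1)] -> total=9
Click 3 (3,1) count=0: revealed 0 new [(none)] -> total=9
Click 4 (2,1) count=1: revealed 0 new [(none)] -> total=9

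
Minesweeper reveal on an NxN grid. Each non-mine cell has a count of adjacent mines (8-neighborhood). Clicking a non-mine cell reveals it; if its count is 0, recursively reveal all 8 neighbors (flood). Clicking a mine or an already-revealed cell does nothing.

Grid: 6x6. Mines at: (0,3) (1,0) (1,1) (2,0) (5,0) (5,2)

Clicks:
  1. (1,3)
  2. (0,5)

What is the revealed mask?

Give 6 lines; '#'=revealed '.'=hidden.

Click 1 (1,3) count=1: revealed 1 new [(1,3)] -> total=1
Click 2 (0,5) count=0: revealed 23 new [(0,4) (0,5) (1,2) (1,4) (1,5) (2,1) (2,2) (2,3) (2,4) (2,5) (3,1) (3,2) (3,3) (3,4) (3,5) (4,1) (4,2) (4,3) (4,4) (4,5) (5,3) (5,4) (5,5)] -> total=24

Answer: ....##
..####
.#####
.#####
.#####
...###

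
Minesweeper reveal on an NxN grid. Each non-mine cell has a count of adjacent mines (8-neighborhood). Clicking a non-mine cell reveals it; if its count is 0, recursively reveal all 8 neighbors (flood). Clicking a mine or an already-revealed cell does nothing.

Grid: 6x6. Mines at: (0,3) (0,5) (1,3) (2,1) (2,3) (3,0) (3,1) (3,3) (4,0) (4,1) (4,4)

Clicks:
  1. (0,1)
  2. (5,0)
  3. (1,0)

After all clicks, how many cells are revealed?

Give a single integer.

Click 1 (0,1) count=0: revealed 6 new [(0,0) (0,1) (0,2) (1,0) (1,1) (1,2)] -> total=6
Click 2 (5,0) count=2: revealed 1 new [(5,0)] -> total=7
Click 3 (1,0) count=1: revealed 0 new [(none)] -> total=7

Answer: 7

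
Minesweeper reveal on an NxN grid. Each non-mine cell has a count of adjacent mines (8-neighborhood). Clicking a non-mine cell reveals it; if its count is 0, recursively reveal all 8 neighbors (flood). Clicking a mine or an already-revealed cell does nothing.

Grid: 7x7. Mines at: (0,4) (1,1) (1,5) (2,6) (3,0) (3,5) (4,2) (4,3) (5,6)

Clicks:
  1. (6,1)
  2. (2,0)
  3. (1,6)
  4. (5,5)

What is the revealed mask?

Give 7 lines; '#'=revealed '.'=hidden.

Click 1 (6,1) count=0: revealed 14 new [(4,0) (4,1) (5,0) (5,1) (5,2) (5,3) (5,4) (5,5) (6,0) (6,1) (6,2) (6,3) (6,4) (6,5)] -> total=14
Click 2 (2,0) count=2: revealed 1 new [(2,0)] -> total=15
Click 3 (1,6) count=2: revealed 1 new [(1,6)] -> total=16
Click 4 (5,5) count=1: revealed 0 new [(none)] -> total=16

Answer: .......
......#
#......
.......
##.....
######.
######.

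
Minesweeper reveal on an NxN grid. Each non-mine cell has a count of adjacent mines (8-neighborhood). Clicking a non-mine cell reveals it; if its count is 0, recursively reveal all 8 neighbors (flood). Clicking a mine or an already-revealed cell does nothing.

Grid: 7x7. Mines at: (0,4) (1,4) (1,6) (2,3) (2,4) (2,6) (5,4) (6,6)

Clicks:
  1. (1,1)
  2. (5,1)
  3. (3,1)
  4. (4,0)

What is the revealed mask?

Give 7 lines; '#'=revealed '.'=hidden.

Click 1 (1,1) count=0: revealed 27 new [(0,0) (0,1) (0,2) (0,3) (1,0) (1,1) (1,2) (1,3) (2,0) (2,1) (2,2) (3,0) (3,1) (3,2) (3,3) (4,0) (4,1) (4,2) (4,3) (5,0) (5,1) (5,2) (5,3) (6,0) (6,1) (6,2) (6,3)] -> total=27
Click 2 (5,1) count=0: revealed 0 new [(none)] -> total=27
Click 3 (3,1) count=0: revealed 0 new [(none)] -> total=27
Click 4 (4,0) count=0: revealed 0 new [(none)] -> total=27

Answer: ####...
####...
###....
####...
####...
####...
####...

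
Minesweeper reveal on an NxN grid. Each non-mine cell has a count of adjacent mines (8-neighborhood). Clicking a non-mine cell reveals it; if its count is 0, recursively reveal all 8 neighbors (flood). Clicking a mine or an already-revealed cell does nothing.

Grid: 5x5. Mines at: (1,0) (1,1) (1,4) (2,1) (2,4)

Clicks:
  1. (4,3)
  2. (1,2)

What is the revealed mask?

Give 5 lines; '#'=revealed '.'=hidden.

Click 1 (4,3) count=0: revealed 10 new [(3,0) (3,1) (3,2) (3,3) (3,4) (4,0) (4,1) (4,2) (4,3) (4,4)] -> total=10
Click 2 (1,2) count=2: revealed 1 new [(1,2)] -> total=11

Answer: .....
..#..
.....
#####
#####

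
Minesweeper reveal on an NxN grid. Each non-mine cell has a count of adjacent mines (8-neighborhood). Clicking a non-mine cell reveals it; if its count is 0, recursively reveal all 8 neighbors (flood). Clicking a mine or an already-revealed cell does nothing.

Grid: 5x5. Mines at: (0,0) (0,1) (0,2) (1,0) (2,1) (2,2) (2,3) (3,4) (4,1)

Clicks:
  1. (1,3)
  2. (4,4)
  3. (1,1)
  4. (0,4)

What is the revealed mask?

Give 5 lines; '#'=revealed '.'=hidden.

Answer: ...##
.#.##
.....
.....
....#

Derivation:
Click 1 (1,3) count=3: revealed 1 new [(1,3)] -> total=1
Click 2 (4,4) count=1: revealed 1 new [(4,4)] -> total=2
Click 3 (1,1) count=6: revealed 1 new [(1,1)] -> total=3
Click 4 (0,4) count=0: revealed 3 new [(0,3) (0,4) (1,4)] -> total=6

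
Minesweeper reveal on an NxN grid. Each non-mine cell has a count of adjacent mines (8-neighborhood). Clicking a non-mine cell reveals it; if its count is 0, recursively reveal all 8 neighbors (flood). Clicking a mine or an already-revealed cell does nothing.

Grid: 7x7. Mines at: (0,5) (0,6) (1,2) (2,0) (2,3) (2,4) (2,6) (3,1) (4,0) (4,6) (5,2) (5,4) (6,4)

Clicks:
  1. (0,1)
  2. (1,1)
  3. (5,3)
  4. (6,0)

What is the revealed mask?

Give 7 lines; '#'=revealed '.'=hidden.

Answer: .#.....
.#.....
.......
.......
.......
##.#...
##.....

Derivation:
Click 1 (0,1) count=1: revealed 1 new [(0,1)] -> total=1
Click 2 (1,1) count=2: revealed 1 new [(1,1)] -> total=2
Click 3 (5,3) count=3: revealed 1 new [(5,3)] -> total=3
Click 4 (6,0) count=0: revealed 4 new [(5,0) (5,1) (6,0) (6,1)] -> total=7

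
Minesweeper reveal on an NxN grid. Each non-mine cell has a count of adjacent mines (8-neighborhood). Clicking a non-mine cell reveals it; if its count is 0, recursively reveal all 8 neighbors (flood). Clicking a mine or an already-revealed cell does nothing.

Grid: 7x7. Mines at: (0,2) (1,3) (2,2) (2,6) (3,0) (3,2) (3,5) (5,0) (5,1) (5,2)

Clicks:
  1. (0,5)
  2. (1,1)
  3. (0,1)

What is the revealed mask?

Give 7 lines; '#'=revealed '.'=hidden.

Click 1 (0,5) count=0: revealed 6 new [(0,4) (0,5) (0,6) (1,4) (1,5) (1,6)] -> total=6
Click 2 (1,1) count=2: revealed 1 new [(1,1)] -> total=7
Click 3 (0,1) count=1: revealed 1 new [(0,1)] -> total=8

Answer: .#..###
.#..###
.......
.......
.......
.......
.......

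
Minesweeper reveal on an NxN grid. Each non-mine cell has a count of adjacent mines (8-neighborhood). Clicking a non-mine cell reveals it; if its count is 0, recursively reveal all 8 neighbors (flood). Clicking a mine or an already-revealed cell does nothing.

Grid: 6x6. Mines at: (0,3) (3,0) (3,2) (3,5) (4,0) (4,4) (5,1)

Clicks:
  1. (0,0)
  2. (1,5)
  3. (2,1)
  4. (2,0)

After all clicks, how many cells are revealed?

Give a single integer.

Answer: 15

Derivation:
Click 1 (0,0) count=0: revealed 9 new [(0,0) (0,1) (0,2) (1,0) (1,1) (1,2) (2,0) (2,1) (2,2)] -> total=9
Click 2 (1,5) count=0: revealed 6 new [(0,4) (0,5) (1,4) (1,5) (2,4) (2,5)] -> total=15
Click 3 (2,1) count=2: revealed 0 new [(none)] -> total=15
Click 4 (2,0) count=1: revealed 0 new [(none)] -> total=15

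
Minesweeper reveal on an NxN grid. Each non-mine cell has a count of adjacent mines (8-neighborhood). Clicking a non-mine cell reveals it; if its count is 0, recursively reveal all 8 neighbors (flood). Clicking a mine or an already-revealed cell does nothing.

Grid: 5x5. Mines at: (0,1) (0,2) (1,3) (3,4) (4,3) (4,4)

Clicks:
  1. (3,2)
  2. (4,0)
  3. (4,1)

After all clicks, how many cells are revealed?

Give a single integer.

Click 1 (3,2) count=1: revealed 1 new [(3,2)] -> total=1
Click 2 (4,0) count=0: revealed 11 new [(1,0) (1,1) (1,2) (2,0) (2,1) (2,2) (3,0) (3,1) (4,0) (4,1) (4,2)] -> total=12
Click 3 (4,1) count=0: revealed 0 new [(none)] -> total=12

Answer: 12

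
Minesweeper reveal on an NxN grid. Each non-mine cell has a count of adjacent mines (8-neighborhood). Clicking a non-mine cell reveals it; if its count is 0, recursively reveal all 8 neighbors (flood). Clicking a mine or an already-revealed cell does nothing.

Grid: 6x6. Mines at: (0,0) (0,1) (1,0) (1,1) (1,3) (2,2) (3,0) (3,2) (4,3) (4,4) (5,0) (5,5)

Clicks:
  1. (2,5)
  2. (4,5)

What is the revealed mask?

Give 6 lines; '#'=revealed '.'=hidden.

Click 1 (2,5) count=0: revealed 8 new [(0,4) (0,5) (1,4) (1,5) (2,4) (2,5) (3,4) (3,5)] -> total=8
Click 2 (4,5) count=2: revealed 1 new [(4,5)] -> total=9

Answer: ....##
....##
....##
....##
.....#
......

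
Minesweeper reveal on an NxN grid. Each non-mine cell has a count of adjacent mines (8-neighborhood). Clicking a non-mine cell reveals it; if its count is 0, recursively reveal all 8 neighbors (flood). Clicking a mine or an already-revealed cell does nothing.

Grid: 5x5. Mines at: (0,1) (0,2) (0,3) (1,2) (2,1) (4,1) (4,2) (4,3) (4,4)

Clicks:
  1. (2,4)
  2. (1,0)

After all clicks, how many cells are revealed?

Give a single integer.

Click 1 (2,4) count=0: revealed 6 new [(1,3) (1,4) (2,3) (2,4) (3,3) (3,4)] -> total=6
Click 2 (1,0) count=2: revealed 1 new [(1,0)] -> total=7

Answer: 7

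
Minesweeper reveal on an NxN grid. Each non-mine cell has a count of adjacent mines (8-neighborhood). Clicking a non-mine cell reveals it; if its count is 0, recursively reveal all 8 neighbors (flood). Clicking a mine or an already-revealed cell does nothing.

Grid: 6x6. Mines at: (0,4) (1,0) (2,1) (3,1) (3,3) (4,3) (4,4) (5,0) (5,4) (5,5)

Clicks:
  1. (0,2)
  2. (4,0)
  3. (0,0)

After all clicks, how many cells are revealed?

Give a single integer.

Click 1 (0,2) count=0: revealed 6 new [(0,1) (0,2) (0,3) (1,1) (1,2) (1,3)] -> total=6
Click 2 (4,0) count=2: revealed 1 new [(4,0)] -> total=7
Click 3 (0,0) count=1: revealed 1 new [(0,0)] -> total=8

Answer: 8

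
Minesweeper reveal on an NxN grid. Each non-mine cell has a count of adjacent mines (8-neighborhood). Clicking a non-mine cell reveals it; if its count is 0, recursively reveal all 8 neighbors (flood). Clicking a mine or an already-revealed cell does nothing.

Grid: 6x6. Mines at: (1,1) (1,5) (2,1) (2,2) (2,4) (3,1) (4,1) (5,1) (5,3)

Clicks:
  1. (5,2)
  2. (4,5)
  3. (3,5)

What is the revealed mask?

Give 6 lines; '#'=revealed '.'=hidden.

Answer: ......
......
......
....##
....##
..#.##

Derivation:
Click 1 (5,2) count=3: revealed 1 new [(5,2)] -> total=1
Click 2 (4,5) count=0: revealed 6 new [(3,4) (3,5) (4,4) (4,5) (5,4) (5,5)] -> total=7
Click 3 (3,5) count=1: revealed 0 new [(none)] -> total=7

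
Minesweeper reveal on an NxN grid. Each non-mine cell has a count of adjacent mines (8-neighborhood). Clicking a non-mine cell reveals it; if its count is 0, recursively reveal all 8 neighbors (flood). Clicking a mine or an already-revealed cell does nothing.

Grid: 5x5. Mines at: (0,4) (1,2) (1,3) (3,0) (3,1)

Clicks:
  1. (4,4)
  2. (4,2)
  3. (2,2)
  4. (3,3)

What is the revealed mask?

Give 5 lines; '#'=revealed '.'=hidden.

Click 1 (4,4) count=0: revealed 9 new [(2,2) (2,3) (2,4) (3,2) (3,3) (3,4) (4,2) (4,3) (4,4)] -> total=9
Click 2 (4,2) count=1: revealed 0 new [(none)] -> total=9
Click 3 (2,2) count=3: revealed 0 new [(none)] -> total=9
Click 4 (3,3) count=0: revealed 0 new [(none)] -> total=9

Answer: .....
.....
..###
..###
..###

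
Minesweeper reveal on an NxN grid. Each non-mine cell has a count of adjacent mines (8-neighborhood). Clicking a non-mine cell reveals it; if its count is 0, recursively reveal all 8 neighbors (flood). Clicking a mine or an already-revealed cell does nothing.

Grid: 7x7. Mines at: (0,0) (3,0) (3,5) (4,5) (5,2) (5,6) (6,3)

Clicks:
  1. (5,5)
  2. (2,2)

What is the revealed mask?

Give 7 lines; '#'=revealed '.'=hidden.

Answer: .######
.######
.######
.####..
.####..
.....#.
.......

Derivation:
Click 1 (5,5) count=2: revealed 1 new [(5,5)] -> total=1
Click 2 (2,2) count=0: revealed 26 new [(0,1) (0,2) (0,3) (0,4) (0,5) (0,6) (1,1) (1,2) (1,3) (1,4) (1,5) (1,6) (2,1) (2,2) (2,3) (2,4) (2,5) (2,6) (3,1) (3,2) (3,3) (3,4) (4,1) (4,2) (4,3) (4,4)] -> total=27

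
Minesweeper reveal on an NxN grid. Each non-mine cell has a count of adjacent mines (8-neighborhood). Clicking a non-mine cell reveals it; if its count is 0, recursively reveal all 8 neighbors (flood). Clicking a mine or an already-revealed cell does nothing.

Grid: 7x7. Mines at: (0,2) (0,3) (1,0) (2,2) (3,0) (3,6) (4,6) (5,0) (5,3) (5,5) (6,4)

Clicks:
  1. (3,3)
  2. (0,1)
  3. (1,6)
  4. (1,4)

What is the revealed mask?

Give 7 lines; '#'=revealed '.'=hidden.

Answer: .#..###
...####
...####
...###.
...###.
.......
.......

Derivation:
Click 1 (3,3) count=1: revealed 1 new [(3,3)] -> total=1
Click 2 (0,1) count=2: revealed 1 new [(0,1)] -> total=2
Click 3 (1,6) count=0: revealed 16 new [(0,4) (0,5) (0,6) (1,3) (1,4) (1,5) (1,6) (2,3) (2,4) (2,5) (2,6) (3,4) (3,5) (4,3) (4,4) (4,5)] -> total=18
Click 4 (1,4) count=1: revealed 0 new [(none)] -> total=18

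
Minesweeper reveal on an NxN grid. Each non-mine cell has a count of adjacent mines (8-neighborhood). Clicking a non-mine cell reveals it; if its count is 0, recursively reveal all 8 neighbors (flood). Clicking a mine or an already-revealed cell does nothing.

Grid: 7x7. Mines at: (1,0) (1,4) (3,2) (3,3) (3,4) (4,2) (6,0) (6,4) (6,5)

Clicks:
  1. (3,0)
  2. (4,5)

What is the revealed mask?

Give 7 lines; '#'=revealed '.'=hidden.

Answer: .......
.......
##.....
##.....
##...#.
##.....
.......

Derivation:
Click 1 (3,0) count=0: revealed 8 new [(2,0) (2,1) (3,0) (3,1) (4,0) (4,1) (5,0) (5,1)] -> total=8
Click 2 (4,5) count=1: revealed 1 new [(4,5)] -> total=9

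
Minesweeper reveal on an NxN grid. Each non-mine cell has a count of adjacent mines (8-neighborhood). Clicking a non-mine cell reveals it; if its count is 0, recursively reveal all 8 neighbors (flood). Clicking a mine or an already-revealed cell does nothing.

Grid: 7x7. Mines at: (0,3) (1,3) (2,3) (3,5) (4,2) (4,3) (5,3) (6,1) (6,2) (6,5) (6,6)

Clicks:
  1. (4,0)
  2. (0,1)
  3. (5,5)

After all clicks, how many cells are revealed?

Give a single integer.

Click 1 (4,0) count=0: revealed 16 new [(0,0) (0,1) (0,2) (1,0) (1,1) (1,2) (2,0) (2,1) (2,2) (3,0) (3,1) (3,2) (4,0) (4,1) (5,0) (5,1)] -> total=16
Click 2 (0,1) count=0: revealed 0 new [(none)] -> total=16
Click 3 (5,5) count=2: revealed 1 new [(5,5)] -> total=17

Answer: 17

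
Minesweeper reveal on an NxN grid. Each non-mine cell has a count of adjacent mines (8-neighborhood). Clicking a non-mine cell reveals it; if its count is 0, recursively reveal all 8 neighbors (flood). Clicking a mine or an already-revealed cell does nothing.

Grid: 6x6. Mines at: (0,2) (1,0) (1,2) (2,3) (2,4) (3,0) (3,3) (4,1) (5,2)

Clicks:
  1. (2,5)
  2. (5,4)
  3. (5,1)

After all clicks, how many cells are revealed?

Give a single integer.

Click 1 (2,5) count=1: revealed 1 new [(2,5)] -> total=1
Click 2 (5,4) count=0: revealed 8 new [(3,4) (3,5) (4,3) (4,4) (4,5) (5,3) (5,4) (5,5)] -> total=9
Click 3 (5,1) count=2: revealed 1 new [(5,1)] -> total=10

Answer: 10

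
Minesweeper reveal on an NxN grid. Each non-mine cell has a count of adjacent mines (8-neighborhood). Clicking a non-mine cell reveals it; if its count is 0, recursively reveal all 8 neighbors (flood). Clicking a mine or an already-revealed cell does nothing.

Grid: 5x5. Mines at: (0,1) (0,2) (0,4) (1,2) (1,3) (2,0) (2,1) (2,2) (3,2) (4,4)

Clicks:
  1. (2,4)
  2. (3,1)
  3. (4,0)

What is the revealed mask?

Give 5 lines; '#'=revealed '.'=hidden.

Click 1 (2,4) count=1: revealed 1 new [(2,4)] -> total=1
Click 2 (3,1) count=4: revealed 1 new [(3,1)] -> total=2
Click 3 (4,0) count=0: revealed 3 new [(3,0) (4,0) (4,1)] -> total=5

Answer: .....
.....
....#
##...
##...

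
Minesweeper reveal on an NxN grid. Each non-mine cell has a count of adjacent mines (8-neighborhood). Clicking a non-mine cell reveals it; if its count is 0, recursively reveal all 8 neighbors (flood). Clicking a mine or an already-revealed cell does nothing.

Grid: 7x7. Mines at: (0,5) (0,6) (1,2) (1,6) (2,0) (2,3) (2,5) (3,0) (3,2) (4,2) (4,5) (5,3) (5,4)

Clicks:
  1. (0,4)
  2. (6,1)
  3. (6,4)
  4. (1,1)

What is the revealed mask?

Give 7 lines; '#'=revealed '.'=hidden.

Click 1 (0,4) count=1: revealed 1 new [(0,4)] -> total=1
Click 2 (6,1) count=0: revealed 8 new [(4,0) (4,1) (5,0) (5,1) (5,2) (6,0) (6,1) (6,2)] -> total=9
Click 3 (6,4) count=2: revealed 1 new [(6,4)] -> total=10
Click 4 (1,1) count=2: revealed 1 new [(1,1)] -> total=11

Answer: ....#..
.#.....
.......
.......
##.....
###....
###.#..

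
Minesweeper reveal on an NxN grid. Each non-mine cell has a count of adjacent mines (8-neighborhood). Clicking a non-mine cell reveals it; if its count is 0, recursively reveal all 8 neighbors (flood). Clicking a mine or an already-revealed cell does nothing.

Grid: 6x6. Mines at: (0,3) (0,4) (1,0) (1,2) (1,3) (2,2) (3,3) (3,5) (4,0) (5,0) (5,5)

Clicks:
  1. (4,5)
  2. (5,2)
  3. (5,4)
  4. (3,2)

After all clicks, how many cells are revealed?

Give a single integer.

Click 1 (4,5) count=2: revealed 1 new [(4,5)] -> total=1
Click 2 (5,2) count=0: revealed 8 new [(4,1) (4,2) (4,3) (4,4) (5,1) (5,2) (5,3) (5,4)] -> total=9
Click 3 (5,4) count=1: revealed 0 new [(none)] -> total=9
Click 4 (3,2) count=2: revealed 1 new [(3,2)] -> total=10

Answer: 10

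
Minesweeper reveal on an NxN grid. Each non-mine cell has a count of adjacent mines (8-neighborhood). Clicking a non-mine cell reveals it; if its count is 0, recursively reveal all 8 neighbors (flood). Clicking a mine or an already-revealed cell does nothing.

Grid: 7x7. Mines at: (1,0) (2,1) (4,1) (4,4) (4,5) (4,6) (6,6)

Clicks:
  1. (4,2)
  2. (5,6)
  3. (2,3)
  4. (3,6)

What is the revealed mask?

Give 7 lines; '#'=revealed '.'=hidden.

Answer: .######
.######
..#####
..#####
..#....
......#
.......

Derivation:
Click 1 (4,2) count=1: revealed 1 new [(4,2)] -> total=1
Click 2 (5,6) count=3: revealed 1 new [(5,6)] -> total=2
Click 3 (2,3) count=0: revealed 22 new [(0,1) (0,2) (0,3) (0,4) (0,5) (0,6) (1,1) (1,2) (1,3) (1,4) (1,5) (1,6) (2,2) (2,3) (2,4) (2,5) (2,6) (3,2) (3,3) (3,4) (3,5) (3,6)] -> total=24
Click 4 (3,6) count=2: revealed 0 new [(none)] -> total=24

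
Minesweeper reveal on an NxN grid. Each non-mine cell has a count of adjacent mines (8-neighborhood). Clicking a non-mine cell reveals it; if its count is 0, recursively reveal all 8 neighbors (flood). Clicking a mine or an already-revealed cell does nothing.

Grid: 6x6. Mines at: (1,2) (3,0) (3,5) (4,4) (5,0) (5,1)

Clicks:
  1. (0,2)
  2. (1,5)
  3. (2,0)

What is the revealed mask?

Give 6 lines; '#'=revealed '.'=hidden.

Answer: ..####
...###
#..###
......
......
......

Derivation:
Click 1 (0,2) count=1: revealed 1 new [(0,2)] -> total=1
Click 2 (1,5) count=0: revealed 9 new [(0,3) (0,4) (0,5) (1,3) (1,4) (1,5) (2,3) (2,4) (2,5)] -> total=10
Click 3 (2,0) count=1: revealed 1 new [(2,0)] -> total=11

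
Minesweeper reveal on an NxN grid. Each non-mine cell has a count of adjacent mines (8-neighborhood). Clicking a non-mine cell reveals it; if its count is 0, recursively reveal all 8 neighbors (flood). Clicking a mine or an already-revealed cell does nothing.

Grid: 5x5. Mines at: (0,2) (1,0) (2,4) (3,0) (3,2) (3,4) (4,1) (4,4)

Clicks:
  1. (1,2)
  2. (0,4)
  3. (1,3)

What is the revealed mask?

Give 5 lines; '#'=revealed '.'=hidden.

Click 1 (1,2) count=1: revealed 1 new [(1,2)] -> total=1
Click 2 (0,4) count=0: revealed 4 new [(0,3) (0,4) (1,3) (1,4)] -> total=5
Click 3 (1,3) count=2: revealed 0 new [(none)] -> total=5

Answer: ...##
..###
.....
.....
.....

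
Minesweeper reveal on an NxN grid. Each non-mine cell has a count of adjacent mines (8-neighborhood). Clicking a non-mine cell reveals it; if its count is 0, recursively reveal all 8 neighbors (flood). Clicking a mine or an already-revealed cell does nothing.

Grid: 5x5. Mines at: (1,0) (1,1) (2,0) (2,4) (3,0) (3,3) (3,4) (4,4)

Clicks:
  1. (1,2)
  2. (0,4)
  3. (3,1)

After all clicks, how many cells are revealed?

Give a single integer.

Click 1 (1,2) count=1: revealed 1 new [(1,2)] -> total=1
Click 2 (0,4) count=0: revealed 5 new [(0,2) (0,3) (0,4) (1,3) (1,4)] -> total=6
Click 3 (3,1) count=2: revealed 1 new [(3,1)] -> total=7

Answer: 7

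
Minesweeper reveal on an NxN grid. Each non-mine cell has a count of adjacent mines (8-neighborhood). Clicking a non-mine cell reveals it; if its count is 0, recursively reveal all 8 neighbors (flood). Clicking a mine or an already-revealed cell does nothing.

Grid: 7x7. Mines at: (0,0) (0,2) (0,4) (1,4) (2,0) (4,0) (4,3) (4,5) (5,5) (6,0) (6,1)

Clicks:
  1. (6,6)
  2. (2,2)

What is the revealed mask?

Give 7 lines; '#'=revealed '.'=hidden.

Answer: .......
.###...
.###...
.###...
.......
.......
......#

Derivation:
Click 1 (6,6) count=1: revealed 1 new [(6,6)] -> total=1
Click 2 (2,2) count=0: revealed 9 new [(1,1) (1,2) (1,3) (2,1) (2,2) (2,3) (3,1) (3,2) (3,3)] -> total=10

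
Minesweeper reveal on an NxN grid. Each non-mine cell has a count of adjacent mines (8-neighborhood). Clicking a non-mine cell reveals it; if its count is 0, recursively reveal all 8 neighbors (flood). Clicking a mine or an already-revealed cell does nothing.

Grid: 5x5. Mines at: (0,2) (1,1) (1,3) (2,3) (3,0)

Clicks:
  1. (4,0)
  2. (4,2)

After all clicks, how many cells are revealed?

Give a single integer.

Click 1 (4,0) count=1: revealed 1 new [(4,0)] -> total=1
Click 2 (4,2) count=0: revealed 8 new [(3,1) (3,2) (3,3) (3,4) (4,1) (4,2) (4,3) (4,4)] -> total=9

Answer: 9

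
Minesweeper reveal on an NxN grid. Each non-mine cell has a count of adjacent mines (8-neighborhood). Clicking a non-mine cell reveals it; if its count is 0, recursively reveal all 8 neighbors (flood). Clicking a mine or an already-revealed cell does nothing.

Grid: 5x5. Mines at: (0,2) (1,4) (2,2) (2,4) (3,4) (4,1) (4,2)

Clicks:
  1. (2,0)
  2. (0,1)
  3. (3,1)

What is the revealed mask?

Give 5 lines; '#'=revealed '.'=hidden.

Answer: ##...
##...
##...
##...
.....

Derivation:
Click 1 (2,0) count=0: revealed 8 new [(0,0) (0,1) (1,0) (1,1) (2,0) (2,1) (3,0) (3,1)] -> total=8
Click 2 (0,1) count=1: revealed 0 new [(none)] -> total=8
Click 3 (3,1) count=3: revealed 0 new [(none)] -> total=8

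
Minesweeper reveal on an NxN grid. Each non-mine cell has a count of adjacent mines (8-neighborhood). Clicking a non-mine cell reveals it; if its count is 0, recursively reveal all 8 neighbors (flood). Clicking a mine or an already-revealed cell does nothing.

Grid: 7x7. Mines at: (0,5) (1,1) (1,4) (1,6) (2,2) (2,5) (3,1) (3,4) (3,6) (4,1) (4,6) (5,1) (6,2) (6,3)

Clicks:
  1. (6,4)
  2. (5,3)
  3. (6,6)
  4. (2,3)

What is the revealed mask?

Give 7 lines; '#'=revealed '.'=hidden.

Click 1 (6,4) count=1: revealed 1 new [(6,4)] -> total=1
Click 2 (5,3) count=2: revealed 1 new [(5,3)] -> total=2
Click 3 (6,6) count=0: revealed 5 new [(5,4) (5,5) (5,6) (6,5) (6,6)] -> total=7
Click 4 (2,3) count=3: revealed 1 new [(2,3)] -> total=8

Answer: .......
.......
...#...
.......
.......
...####
....###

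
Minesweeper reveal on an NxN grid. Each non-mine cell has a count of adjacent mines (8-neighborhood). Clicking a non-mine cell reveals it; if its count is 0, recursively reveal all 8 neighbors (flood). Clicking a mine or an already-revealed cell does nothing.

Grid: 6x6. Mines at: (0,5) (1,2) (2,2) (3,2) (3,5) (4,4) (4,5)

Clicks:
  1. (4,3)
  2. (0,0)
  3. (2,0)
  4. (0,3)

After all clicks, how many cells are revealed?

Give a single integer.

Click 1 (4,3) count=2: revealed 1 new [(4,3)] -> total=1
Click 2 (0,0) count=0: revealed 15 new [(0,0) (0,1) (1,0) (1,1) (2,0) (2,1) (3,0) (3,1) (4,0) (4,1) (4,2) (5,0) (5,1) (5,2) (5,3)] -> total=16
Click 3 (2,0) count=0: revealed 0 new [(none)] -> total=16
Click 4 (0,3) count=1: revealed 1 new [(0,3)] -> total=17

Answer: 17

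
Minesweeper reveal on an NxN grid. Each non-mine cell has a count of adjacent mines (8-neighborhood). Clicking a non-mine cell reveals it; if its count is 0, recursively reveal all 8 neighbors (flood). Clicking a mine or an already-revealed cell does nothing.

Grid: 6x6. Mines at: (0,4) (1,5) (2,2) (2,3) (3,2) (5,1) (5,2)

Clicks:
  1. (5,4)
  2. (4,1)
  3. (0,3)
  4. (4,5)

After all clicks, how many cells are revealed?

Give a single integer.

Click 1 (5,4) count=0: revealed 11 new [(2,4) (2,5) (3,3) (3,4) (3,5) (4,3) (4,4) (4,5) (5,3) (5,4) (5,5)] -> total=11
Click 2 (4,1) count=3: revealed 1 new [(4,1)] -> total=12
Click 3 (0,3) count=1: revealed 1 new [(0,3)] -> total=13
Click 4 (4,5) count=0: revealed 0 new [(none)] -> total=13

Answer: 13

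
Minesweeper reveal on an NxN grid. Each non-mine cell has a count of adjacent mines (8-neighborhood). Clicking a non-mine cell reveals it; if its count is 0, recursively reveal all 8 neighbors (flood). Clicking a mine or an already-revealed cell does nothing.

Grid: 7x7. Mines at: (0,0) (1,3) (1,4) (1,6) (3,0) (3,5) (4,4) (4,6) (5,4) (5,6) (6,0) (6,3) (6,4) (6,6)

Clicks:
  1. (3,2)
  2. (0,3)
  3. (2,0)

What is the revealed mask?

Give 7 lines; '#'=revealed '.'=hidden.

Answer: ...#...
.......
####...
.###...
.###...
.###...
.......

Derivation:
Click 1 (3,2) count=0: revealed 12 new [(2,1) (2,2) (2,3) (3,1) (3,2) (3,3) (4,1) (4,2) (4,3) (5,1) (5,2) (5,3)] -> total=12
Click 2 (0,3) count=2: revealed 1 new [(0,3)] -> total=13
Click 3 (2,0) count=1: revealed 1 new [(2,0)] -> total=14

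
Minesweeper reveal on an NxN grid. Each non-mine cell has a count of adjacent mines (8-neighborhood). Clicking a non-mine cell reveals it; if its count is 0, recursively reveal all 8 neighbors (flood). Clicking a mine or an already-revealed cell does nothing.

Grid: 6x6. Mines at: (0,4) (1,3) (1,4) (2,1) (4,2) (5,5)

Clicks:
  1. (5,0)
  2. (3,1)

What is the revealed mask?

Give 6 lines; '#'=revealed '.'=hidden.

Click 1 (5,0) count=0: revealed 6 new [(3,0) (3,1) (4,0) (4,1) (5,0) (5,1)] -> total=6
Click 2 (3,1) count=2: revealed 0 new [(none)] -> total=6

Answer: ......
......
......
##....
##....
##....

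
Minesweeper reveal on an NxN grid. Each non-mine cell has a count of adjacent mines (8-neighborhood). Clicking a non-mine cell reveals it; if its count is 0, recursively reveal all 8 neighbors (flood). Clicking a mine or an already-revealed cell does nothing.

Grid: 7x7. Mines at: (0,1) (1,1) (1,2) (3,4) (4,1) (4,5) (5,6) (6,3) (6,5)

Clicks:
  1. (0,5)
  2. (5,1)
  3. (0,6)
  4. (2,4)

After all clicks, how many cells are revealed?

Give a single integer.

Answer: 15

Derivation:
Click 1 (0,5) count=0: revealed 14 new [(0,3) (0,4) (0,5) (0,6) (1,3) (1,4) (1,5) (1,6) (2,3) (2,4) (2,5) (2,6) (3,5) (3,6)] -> total=14
Click 2 (5,1) count=1: revealed 1 new [(5,1)] -> total=15
Click 3 (0,6) count=0: revealed 0 new [(none)] -> total=15
Click 4 (2,4) count=1: revealed 0 new [(none)] -> total=15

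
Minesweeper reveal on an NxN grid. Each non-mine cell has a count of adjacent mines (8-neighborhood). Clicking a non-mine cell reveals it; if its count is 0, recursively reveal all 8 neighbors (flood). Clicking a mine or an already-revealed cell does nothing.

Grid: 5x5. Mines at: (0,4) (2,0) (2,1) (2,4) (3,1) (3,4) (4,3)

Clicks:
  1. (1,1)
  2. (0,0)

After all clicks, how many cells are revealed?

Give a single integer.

Answer: 8

Derivation:
Click 1 (1,1) count=2: revealed 1 new [(1,1)] -> total=1
Click 2 (0,0) count=0: revealed 7 new [(0,0) (0,1) (0,2) (0,3) (1,0) (1,2) (1,3)] -> total=8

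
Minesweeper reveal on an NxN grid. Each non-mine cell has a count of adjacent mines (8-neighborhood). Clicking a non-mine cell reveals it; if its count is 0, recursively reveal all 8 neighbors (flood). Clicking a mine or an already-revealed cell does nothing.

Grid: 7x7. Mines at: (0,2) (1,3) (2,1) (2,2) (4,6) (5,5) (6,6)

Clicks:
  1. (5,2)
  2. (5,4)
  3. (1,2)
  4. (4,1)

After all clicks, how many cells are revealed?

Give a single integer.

Click 1 (5,2) count=0: revealed 33 new [(0,4) (0,5) (0,6) (1,4) (1,5) (1,6) (2,3) (2,4) (2,5) (2,6) (3,0) (3,1) (3,2) (3,3) (3,4) (3,5) (3,6) (4,0) (4,1) (4,2) (4,3) (4,4) (4,5) (5,0) (5,1) (5,2) (5,3) (5,4) (6,0) (6,1) (6,2) (6,3) (6,4)] -> total=33
Click 2 (5,4) count=1: revealed 0 new [(none)] -> total=33
Click 3 (1,2) count=4: revealed 1 new [(1,2)] -> total=34
Click 4 (4,1) count=0: revealed 0 new [(none)] -> total=34

Answer: 34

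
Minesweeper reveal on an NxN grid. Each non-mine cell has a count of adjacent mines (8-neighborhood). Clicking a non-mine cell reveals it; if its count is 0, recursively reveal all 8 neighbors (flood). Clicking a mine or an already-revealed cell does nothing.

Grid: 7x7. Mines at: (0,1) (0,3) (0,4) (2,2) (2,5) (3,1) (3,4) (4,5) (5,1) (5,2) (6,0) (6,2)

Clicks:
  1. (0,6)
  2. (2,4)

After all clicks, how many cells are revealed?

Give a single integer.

Click 1 (0,6) count=0: revealed 4 new [(0,5) (0,6) (1,5) (1,6)] -> total=4
Click 2 (2,4) count=2: revealed 1 new [(2,4)] -> total=5

Answer: 5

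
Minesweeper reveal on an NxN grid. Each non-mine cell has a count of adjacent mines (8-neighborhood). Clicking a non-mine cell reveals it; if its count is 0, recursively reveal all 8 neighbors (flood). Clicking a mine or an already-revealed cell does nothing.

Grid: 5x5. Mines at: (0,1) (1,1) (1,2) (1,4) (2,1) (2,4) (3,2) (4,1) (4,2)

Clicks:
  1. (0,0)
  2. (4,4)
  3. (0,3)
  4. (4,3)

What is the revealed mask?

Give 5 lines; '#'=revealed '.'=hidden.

Answer: #..#.
.....
.....
...##
...##

Derivation:
Click 1 (0,0) count=2: revealed 1 new [(0,0)] -> total=1
Click 2 (4,4) count=0: revealed 4 new [(3,3) (3,4) (4,3) (4,4)] -> total=5
Click 3 (0,3) count=2: revealed 1 new [(0,3)] -> total=6
Click 4 (4,3) count=2: revealed 0 new [(none)] -> total=6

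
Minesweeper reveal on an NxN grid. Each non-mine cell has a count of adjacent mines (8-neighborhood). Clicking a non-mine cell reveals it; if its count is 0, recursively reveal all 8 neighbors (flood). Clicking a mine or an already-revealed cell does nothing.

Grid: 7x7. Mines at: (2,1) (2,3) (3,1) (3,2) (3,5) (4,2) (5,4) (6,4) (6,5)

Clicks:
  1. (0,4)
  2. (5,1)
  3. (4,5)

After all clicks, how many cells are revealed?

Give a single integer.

Answer: 19

Derivation:
Click 1 (0,4) count=0: revealed 17 new [(0,0) (0,1) (0,2) (0,3) (0,4) (0,5) (0,6) (1,0) (1,1) (1,2) (1,3) (1,4) (1,5) (1,6) (2,4) (2,5) (2,6)] -> total=17
Click 2 (5,1) count=1: revealed 1 new [(5,1)] -> total=18
Click 3 (4,5) count=2: revealed 1 new [(4,5)] -> total=19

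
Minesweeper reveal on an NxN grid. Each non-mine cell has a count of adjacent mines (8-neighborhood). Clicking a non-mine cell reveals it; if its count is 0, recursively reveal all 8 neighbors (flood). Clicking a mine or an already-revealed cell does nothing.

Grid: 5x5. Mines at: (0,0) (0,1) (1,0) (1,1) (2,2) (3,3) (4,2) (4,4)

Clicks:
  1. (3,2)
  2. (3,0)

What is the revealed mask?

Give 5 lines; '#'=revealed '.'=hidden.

Click 1 (3,2) count=3: revealed 1 new [(3,2)] -> total=1
Click 2 (3,0) count=0: revealed 6 new [(2,0) (2,1) (3,0) (3,1) (4,0) (4,1)] -> total=7

Answer: .....
.....
##...
###..
##...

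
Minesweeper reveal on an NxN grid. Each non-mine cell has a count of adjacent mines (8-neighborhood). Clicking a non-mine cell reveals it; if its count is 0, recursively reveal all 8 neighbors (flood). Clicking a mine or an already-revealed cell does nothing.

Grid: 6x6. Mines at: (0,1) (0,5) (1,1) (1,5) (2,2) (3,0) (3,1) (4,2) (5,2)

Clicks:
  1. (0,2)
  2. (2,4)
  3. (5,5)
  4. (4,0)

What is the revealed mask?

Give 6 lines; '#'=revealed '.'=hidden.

Click 1 (0,2) count=2: revealed 1 new [(0,2)] -> total=1
Click 2 (2,4) count=1: revealed 1 new [(2,4)] -> total=2
Click 3 (5,5) count=0: revealed 11 new [(2,3) (2,5) (3,3) (3,4) (3,5) (4,3) (4,4) (4,5) (5,3) (5,4) (5,5)] -> total=13
Click 4 (4,0) count=2: revealed 1 new [(4,0)] -> total=14

Answer: ..#...
......
...###
...###
#..###
...###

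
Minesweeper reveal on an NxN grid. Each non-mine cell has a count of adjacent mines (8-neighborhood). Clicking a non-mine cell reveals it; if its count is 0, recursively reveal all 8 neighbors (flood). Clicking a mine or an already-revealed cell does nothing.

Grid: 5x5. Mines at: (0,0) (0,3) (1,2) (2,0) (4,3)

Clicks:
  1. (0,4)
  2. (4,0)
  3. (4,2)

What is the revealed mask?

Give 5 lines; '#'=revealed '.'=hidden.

Answer: ....#
.....
.....
###..
###..

Derivation:
Click 1 (0,4) count=1: revealed 1 new [(0,4)] -> total=1
Click 2 (4,0) count=0: revealed 6 new [(3,0) (3,1) (3,2) (4,0) (4,1) (4,2)] -> total=7
Click 3 (4,2) count=1: revealed 0 new [(none)] -> total=7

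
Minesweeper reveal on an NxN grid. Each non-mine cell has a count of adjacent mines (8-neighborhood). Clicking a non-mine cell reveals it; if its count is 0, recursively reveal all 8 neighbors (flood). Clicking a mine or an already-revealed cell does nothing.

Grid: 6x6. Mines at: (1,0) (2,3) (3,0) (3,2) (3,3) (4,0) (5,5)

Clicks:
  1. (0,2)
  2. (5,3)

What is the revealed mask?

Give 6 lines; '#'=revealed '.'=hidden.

Answer: .#####
.#####
....##
....##
.#####
.####.

Derivation:
Click 1 (0,2) count=0: revealed 16 new [(0,1) (0,2) (0,3) (0,4) (0,5) (1,1) (1,2) (1,3) (1,4) (1,5) (2,4) (2,5) (3,4) (3,5) (4,4) (4,5)] -> total=16
Click 2 (5,3) count=0: revealed 7 new [(4,1) (4,2) (4,3) (5,1) (5,2) (5,3) (5,4)] -> total=23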